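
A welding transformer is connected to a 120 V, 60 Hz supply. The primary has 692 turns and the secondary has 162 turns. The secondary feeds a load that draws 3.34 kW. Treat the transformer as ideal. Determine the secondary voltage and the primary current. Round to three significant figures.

V_s = V_p × N_s/N_p = 120 × 162/692 = 28.092 V.
I_s = P/V_s = 3340/28.092 = 118.89 A.
I_p = I_s × N_s/N_p = 118.89 × 162/692 = 27.8 A.

V_s ≈ 28.1 V, I_p ≈ 27.8 A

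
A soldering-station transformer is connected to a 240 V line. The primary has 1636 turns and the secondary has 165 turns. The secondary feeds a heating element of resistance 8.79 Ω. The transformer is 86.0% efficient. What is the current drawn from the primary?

V_s = 240 × 165/1636 = 24.205 V.
I_s = V_s/R = 24.205/8.79 = 2.7537 A.
P_out = V_s I_s = 24.205 × 2.7537 = 66.655 W.
P_in = P_out/η = 66.655/0.860 = 77.506 W.
I_p = P_in/V_p = 77.506/240 = 0.323 A.

I_p ≈ 0.323 A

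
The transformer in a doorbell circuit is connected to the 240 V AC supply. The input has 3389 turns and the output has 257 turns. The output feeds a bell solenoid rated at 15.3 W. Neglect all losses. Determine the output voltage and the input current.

V_out ≈ 18.2 V, I_in ≈ 0.0638 A

V_out = V_in × N_out/N_in = 240 × 257/3389 = 18.200 V.
I_out = P/V_out = 15.3/18.200 = 0.84066 A.
I_in = I_out × N_out/N_in = 0.84066 × 257/3389 = 0.0638 A.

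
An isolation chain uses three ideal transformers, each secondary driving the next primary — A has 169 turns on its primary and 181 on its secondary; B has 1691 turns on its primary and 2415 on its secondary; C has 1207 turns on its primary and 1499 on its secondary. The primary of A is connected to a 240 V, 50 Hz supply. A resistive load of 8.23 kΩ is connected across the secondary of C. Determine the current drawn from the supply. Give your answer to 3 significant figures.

I_supply ≈ 0.105 A

Secondary of A: V = 240.00 × 181/169 = 257.04 V.
Secondary of B: V = 257.04 × 2415/1691 = 367.09 V.
Secondary of C: V = 367.09 × 1499/1207 = 455.90 V.
I_load = 455.90/8230 = 0.055395 A, so P_out = 455.90 × 0.055395 = 25.255 W.
All ideal ⇒ P_in = P_out, so I_supply = 25.255/240 = 0.105 A.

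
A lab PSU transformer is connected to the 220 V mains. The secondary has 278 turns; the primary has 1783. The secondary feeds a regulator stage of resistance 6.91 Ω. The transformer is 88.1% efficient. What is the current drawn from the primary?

V_s = 220 × 278/1783 = 34.302 V.
I_s = V_s/R = 34.302/6.91 = 4.9641 A.
P_out = V_s I_s = 34.302 × 4.9641 = 170.28 W.
P_in = P_out/η = 170.28/0.881 = 193.28 W.
I_p = P_in/V_p = 193.28/220 = 0.879 A.

I_p ≈ 0.879 A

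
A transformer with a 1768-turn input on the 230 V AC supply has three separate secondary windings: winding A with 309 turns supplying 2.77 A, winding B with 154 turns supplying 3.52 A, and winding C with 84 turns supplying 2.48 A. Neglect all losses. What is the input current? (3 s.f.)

V_A = 230 × 309/1768 = 40.198 V; V_B = 230 × 154/1768 = 20.034 V; V_C = 230 × 84/1768 = 10.928 V.
P_out = V_A I_A + V_B I_B + V_C I_C = 40.198×2.77 + 20.034×3.52 + 10.928×2.48 = 111.35 + 70.519 + 27.100 = 208.97 W.
Ideal ⇒ P_in = P_out, so I_in = P_out/V_in = 208.97/230 = 0.909 A.

I_in ≈ 0.909 A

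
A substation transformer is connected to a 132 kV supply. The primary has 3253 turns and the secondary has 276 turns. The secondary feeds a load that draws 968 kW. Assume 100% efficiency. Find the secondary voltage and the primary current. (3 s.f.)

V_s ≈ 11200 V, I_p ≈ 7.33 A

V_s = V_p × N_s/N_p = 132000 × 276/3253 = 11200 V.
I_s = P/V_s = 968000/11200 = 86.432 A.
I_p = I_s × N_s/N_p = 86.432 × 276/3253 = 7.33 A.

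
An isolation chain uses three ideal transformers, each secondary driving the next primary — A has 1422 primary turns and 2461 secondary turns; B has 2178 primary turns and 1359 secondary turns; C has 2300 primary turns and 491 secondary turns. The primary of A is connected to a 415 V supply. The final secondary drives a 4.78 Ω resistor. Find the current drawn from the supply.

After A: V = 415.00 × 2461/1422 = 718.22 V.
After B: V = 718.22 × 1359/2178 = 448.15 V.
After C: V = 448.15 × 491/2300 = 95.670 V.
I_load = 95.670/4.78 = 20.015 A, so P_out = 95.670 × 20.015 = 1914.8 W.
All ideal ⇒ P_in = P_out, so I_supply = 1914.8/415 = 4.61 A.

I_supply ≈ 4.61 A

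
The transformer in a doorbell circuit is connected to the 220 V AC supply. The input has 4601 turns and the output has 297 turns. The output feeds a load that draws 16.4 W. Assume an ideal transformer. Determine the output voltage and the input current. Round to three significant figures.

V_out ≈ 14.2 V, I_in ≈ 0.0745 A

V_out = V_in × N_out/N_in = 220 × 297/4601 = 14.201 V.
I_out = P/V_out = 16.4/14.201 = 1.1548 A.
I_in = I_out × N_out/N_in = 1.1548 × 297/4601 = 0.0745 A.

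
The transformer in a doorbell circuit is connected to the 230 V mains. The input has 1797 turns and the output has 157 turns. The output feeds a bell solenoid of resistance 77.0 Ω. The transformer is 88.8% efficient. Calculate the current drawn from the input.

I_in ≈ 0.0257 A

V_out = 230 × 157/1797 = 20.095 V.
I_out = V_out/R = 20.095/77.0 = 0.26097 A.
P_out = V_out I_out = 20.095 × 0.26097 = 5.2441 W.
P_in = P_out/η = 5.2441/0.888 = 5.9055 W.
I_in = P_in/V_in = 5.9055/230 = 0.0257 A.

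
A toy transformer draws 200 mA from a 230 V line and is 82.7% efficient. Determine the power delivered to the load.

P_out ≈ 38.0 W

P_in = V_p I_p = 230 × 0.200 = 46.000 W.
P_out = η P_in = 0.827 × 46.000 = 38.0 W.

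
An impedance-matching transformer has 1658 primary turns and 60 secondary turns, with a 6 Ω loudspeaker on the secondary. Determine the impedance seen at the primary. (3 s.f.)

Z_p ≈ 4580 Ω

Z_p = (N_p/N_s)² × Z_s = (1658/60)² × 6 = 4580 Ω.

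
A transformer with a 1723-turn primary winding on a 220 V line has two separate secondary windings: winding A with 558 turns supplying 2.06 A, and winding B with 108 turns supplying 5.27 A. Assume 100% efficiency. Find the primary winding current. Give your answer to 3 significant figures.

V_A = 220 × 558/1723 = 71.248 V; V_B = 220 × 108/1723 = 13.790 V.
P_out = V_A I_A + V_B I_B = 71.248×2.06 + 13.790×5.27 = 146.77 + 72.673 = 219.44 W.
Ideal ⇒ P_in = P_out, so I_p = P_out/V_p = 219.44/220 = 0.997 A.

I_p ≈ 0.997 A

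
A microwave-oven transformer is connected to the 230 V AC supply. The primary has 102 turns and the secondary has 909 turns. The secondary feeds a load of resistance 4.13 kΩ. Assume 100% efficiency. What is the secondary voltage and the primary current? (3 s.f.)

V_s = V_p × N_s/N_p = 230 × 909/102 = 2049.7 V.
I_s = V_s/R = 2049.7/4130 = 0.49630 A.
I_p = I_s × N_s/N_p = 0.49630 × 909/102 = 4.42 A.

V_s ≈ 2050 V, I_p ≈ 4.42 A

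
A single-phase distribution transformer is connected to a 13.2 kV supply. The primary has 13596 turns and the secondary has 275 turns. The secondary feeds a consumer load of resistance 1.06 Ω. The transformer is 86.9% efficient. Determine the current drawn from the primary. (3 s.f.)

I_p ≈ 5.86 A

V_s = 13200 × 275/13596 = 266.99 V.
I_s = V_s/R = 266.99/1.06 = 251.88 A.
P_out = V_s I_s = 266.99 × 251.88 = 67249 W.
P_in = P_out/η = 67249/0.869 = 77387 W.
I_p = P_in/V_p = 77387/13200 = 5.86 A.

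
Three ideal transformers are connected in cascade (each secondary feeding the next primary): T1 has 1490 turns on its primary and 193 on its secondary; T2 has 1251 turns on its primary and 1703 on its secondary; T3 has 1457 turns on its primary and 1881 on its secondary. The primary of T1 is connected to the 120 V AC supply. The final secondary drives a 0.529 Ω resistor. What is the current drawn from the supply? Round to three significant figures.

I_supply ≈ 11.8 A

After T1: V = 120.00 × 193/1490 = 15.544 V.
After T2: V = 15.544 × 1703/1251 = 21.160 V.
After T3: V = 21.160 × 1881/1457 = 27.317 V.
I_load = 27.317/0.529 = 51.640 A, so P_out = 27.317 × 51.640 = 1410.7 W.
All ideal ⇒ P_in = P_out, so I_supply = 1410.7/120 = 11.8 A.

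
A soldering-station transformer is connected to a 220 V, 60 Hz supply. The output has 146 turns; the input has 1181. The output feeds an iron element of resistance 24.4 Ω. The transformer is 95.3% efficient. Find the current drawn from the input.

I_in ≈ 0.145 A

V_out = 220 × 146/1181 = 27.197 V.
I_out = V_out/R = 27.197/24.4 = 1.1146 A.
P_out = V_out I_out = 27.197 × 1.1146 = 30.315 W.
P_in = P_out/η = 30.315/0.953 = 31.810 W.
I_in = P_in/V_in = 31.810/220 = 0.145 A.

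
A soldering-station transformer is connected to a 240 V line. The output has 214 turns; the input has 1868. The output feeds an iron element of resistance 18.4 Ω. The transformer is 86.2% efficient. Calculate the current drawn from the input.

I_in ≈ 0.199 A

V_out = 240 × 214/1868 = 27.495 V.
I_out = V_out/R = 27.495/18.4 = 1.4943 A.
P_out = V_out I_out = 27.495 × 1.4943 = 41.085 W.
P_in = P_out/η = 41.085/0.862 = 47.662 W.
I_in = P_in/V_in = 47.662/240 = 0.199 A.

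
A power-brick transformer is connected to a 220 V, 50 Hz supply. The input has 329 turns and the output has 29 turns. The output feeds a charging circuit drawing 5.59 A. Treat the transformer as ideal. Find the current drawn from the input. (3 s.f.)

I_in ≈ 0.493 A

For an ideal transformer I_in N_in = I_out N_out, so I_in = 5.59 × 29/329 = 0.493 A.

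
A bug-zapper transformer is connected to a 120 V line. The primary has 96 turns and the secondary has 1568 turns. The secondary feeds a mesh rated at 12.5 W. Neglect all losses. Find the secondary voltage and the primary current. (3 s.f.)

V_s ≈ 1960 V, I_p ≈ 0.104 A

V_s = V_p × N_s/N_p = 120 × 1568/96 = 1960.0 V.
I_s = P/V_s = 12.5/1960.0 = 0.0063776 A.
I_p = I_s × N_s/N_p = 0.0063776 × 1568/96 = 0.104 A.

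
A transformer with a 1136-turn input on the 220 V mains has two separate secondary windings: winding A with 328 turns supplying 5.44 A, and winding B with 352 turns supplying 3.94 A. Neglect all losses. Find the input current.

V_A = 220 × 328/1136 = 63.521 V; V_B = 220 × 352/1136 = 68.169 V.
P_out = V_A I_A + V_B I_B = 63.521×5.44 + 68.169×3.94 = 345.55 + 268.59 = 614.14 W.
Ideal ⇒ P_in = P_out, so I_in = P_out/V_in = 614.14/220 = 2.79 A.

I_in ≈ 2.79 A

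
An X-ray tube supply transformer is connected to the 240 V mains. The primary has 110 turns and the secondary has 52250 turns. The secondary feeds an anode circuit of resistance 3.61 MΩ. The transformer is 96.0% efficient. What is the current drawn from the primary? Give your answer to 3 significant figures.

I_p ≈ 15.6 A

V_s = 240 × 52250/110 = 114000 V.
I_s = V_s/R = 114000/(3.61×10^6) = 0.031579 A.
P_out = V_s I_s = 114000 × 0.031579 = 3600.0 W.
P_in = P_out/η = 3600.0/0.960 = 3750.0 W.
I_p = P_in/V_p = 3750.0/240 = 15.6 A.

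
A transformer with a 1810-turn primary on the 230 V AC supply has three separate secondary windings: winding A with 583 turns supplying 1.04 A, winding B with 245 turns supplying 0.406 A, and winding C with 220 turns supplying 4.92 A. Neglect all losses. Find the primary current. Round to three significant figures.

V_A = 230 × 583/1810 = 74.083 V; V_B = 230 × 245/1810 = 31.133 V; V_C = 230 × 220/1810 = 27.956 V.
P_out = V_A I_A + V_B I_B + V_C I_C = 74.083×1.04 + 31.133×0.406 + 27.956×4.92 = 77.046 + 12.640 + 137.54 = 227.23 W.
Ideal ⇒ P_in = P_out, so I_p = P_out/V_p = 227.23/230 = 0.988 A.

I_p ≈ 0.988 A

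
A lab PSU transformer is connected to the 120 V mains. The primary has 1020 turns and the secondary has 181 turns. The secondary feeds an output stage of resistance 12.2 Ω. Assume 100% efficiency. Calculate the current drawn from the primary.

I_p ≈ 0.310 A

V_s = V_p × N_s/N_p = 120 × 181/1020 = 21.294 V.
I_s = V_s/R = 21.294/12.2 = 1.7454 A.
For an ideal transformer I_p N_p = I_s N_s, so I_p = 1.7454 × 181/1020 = 0.310 A.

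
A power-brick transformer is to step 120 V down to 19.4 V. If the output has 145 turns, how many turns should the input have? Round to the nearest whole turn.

N_in = 897 turns

N_in/N_out = V_in/V_out, so N_in = 145 × 120/19.4 = 896.9 ≈ 897 turns.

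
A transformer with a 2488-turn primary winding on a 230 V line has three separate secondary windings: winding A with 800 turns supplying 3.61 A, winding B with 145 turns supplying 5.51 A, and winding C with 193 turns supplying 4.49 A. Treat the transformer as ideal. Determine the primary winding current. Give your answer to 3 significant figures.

V_A = 230 × 800/2488 = 73.955 V; V_B = 230 × 145/2488 = 13.404 V; V_C = 230 × 193/2488 = 17.842 V.
P_out = V_A I_A + V_B I_B + V_C I_C = 73.955×3.61 + 13.404×5.51 + 17.842×4.49 = 266.98 + 73.858 + 80.109 = 420.94 W.
Ideal ⇒ P_in = P_out, so I_p = P_out/V_p = 420.94/230 = 1.83 A.

I_p ≈ 1.83 A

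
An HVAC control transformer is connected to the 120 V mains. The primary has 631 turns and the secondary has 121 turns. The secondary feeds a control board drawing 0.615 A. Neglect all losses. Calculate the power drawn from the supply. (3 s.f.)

P ≈ 14.2 W

I_p = I_s × N_s/N_p = 0.615 × 121/631 = 0.11793 A.
P = V_p I_p = 120 × 0.11793 = 14.2 W.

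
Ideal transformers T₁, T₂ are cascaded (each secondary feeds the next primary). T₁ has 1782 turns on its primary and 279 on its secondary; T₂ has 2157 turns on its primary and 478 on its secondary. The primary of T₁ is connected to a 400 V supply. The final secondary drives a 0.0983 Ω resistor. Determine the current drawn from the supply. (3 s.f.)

I_supply ≈ 4.90 A

Secondary of T₁: V = 400.00 × 279/1782 = 62.626 V.
Secondary of T₂: V = 62.626 × 478/2157 = 13.878 V.
I_load = 13.878/0.0983 = 141.18 A, so P_out = 13.878 × 141.18 = 1959.4 W.
All ideal ⇒ P_in = P_out, so I_supply = 1959.4/400 = 4.90 A.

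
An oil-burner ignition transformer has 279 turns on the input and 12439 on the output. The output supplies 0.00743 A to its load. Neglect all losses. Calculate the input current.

I_in ≈ 0.331 A

For an ideal transformer I_in/I_out = N_out/N_in, so I_in = 0.00743 × 12439/279 = 0.331 A.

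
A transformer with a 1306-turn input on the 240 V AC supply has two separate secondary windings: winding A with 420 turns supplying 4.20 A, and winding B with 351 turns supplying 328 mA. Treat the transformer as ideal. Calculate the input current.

I_in ≈ 1.44 A

V_A = 240 × 420/1306 = 77.182 V; V_B = 240 × 351/1306 = 64.502 V.
P_out = V_A I_A + V_B I_B = 77.182×4.20 + 64.502×0.328 = 324.17 + 21.157 = 345.32 W.
Ideal ⇒ P_in = P_out, so I_in = P_out/V_in = 345.32/240 = 1.44 A.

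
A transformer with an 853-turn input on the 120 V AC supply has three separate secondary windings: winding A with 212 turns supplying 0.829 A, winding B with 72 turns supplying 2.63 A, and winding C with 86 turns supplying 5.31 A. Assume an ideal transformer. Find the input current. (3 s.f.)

I_in ≈ 0.963 A

V_A = 120 × 212/853 = 29.824 V; V_B = 120 × 72/853 = 10.129 V; V_C = 120 × 86/853 = 12.098 V.
P_out = V_A I_A + V_B I_B + V_C I_C = 29.824×0.829 + 10.129×2.63 + 12.098×5.31 = 24.724 + 26.639 + 64.243 = 115.61 W.
Ideal ⇒ P_in = P_out, so I_in = P_out/V_in = 115.61/120 = 0.963 A.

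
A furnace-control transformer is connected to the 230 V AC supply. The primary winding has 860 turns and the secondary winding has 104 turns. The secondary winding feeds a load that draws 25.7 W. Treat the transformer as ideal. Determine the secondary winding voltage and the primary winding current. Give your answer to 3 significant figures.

V_s ≈ 27.8 V, I_p ≈ 0.112 A

V_s = V_p × N_s/N_p = 230 × 104/860 = 27.814 V.
I_s = P/V_s = 25.7/27.814 = 0.92400 A.
I_p = I_s × N_s/N_p = 0.92400 × 104/860 = 0.112 A.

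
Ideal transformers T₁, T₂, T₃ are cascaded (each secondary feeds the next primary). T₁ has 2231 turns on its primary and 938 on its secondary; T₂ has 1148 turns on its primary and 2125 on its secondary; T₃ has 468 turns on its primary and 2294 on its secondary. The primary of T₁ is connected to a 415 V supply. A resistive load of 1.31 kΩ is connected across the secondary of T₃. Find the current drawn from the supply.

I_supply ≈ 4.61 A

Secondary of T₁: V = 415.00 × 938/2231 = 174.48 V.
Secondary of T₂: V = 174.48 × 2125/1148 = 322.97 V.
Secondary of T₃: V = 322.97 × 2294/468 = 1583.1 V.
I_load = 1583.1/1310 = 1.2085 A, so P_out = 1583.1 × 1.2085 = 1913.2 W.
All ideal ⇒ P_in = P_out, so I_supply = 1913.2/415 = 4.61 A.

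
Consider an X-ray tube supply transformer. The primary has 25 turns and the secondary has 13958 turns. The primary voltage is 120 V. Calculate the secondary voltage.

V_s ≈ 67000 V

V_s/V_p = N_s/N_p, so V_s = 120 × 13958/25 = 67000 V.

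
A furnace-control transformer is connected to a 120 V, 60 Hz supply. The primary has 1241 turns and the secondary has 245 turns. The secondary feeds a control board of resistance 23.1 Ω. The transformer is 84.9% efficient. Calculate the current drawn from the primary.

V_s = 120 × 245/1241 = 23.691 V.
I_s = V_s/R = 23.691/23.1 = 1.0256 A.
P_out = V_s I_s = 23.691 × 1.0256 = 24.296 W.
P_in = P_out/η = 24.296/0.849 = 28.617 W.
I_p = P_in/V_p = 28.617/120 = 0.238 A.

I_p ≈ 0.238 A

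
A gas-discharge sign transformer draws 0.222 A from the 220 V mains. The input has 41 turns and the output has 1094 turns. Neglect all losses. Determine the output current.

I_out/I_in = N_in/N_out, so I_out = 0.222 × 41/1094 = 0.00832 A.

I_out ≈ 0.00832 A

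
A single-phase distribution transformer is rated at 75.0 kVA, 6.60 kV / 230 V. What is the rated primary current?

I_p = S/V_p = 75000/6600 = 11.4 A.

I_p ≈ 11.4 A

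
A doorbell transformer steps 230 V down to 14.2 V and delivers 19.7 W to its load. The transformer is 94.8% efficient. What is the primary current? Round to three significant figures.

P_in = P_out/η = 19.7/0.948 = 20.781 W.
I_p = P_in/V_p = 20.781/230 = 0.0904 A.

I_p ≈ 0.0904 A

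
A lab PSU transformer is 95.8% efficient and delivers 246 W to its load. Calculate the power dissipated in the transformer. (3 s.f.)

P_loss ≈ 10.8 W

P_in = P_out/η = 246/0.958 = 256.785 W.
P_loss = P_in − P_out = 256.785 − 246 = 10.8 W.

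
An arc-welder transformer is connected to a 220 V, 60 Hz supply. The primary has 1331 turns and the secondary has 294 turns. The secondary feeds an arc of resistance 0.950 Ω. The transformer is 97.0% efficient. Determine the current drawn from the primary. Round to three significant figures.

V_s = 220 × 294/1331 = 48.595 V.
I_s = V_s/R = 48.595/0.950 = 51.153 A.
P_out = V_s I_s = 48.595 × 51.153 = 2485.8 W.
P_in = P_out/η = 2485.8/0.970 = 2562.6 W.
I_p = P_in/V_p = 2562.6/220 = 11.6 A.

I_p ≈ 11.6 A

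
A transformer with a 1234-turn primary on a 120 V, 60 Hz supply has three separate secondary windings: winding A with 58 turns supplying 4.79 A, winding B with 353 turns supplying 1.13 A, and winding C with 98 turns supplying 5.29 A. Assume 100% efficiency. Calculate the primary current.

V_A = 120 × 58/1234 = 5.6402 V; V_B = 120 × 353/1234 = 34.327 V; V_C = 120 × 98/1234 = 9.5300 V.
P_out = V_A I_A + V_B I_B + V_C I_C = 5.6402×4.79 + 34.327×1.13 + 9.5300×5.29 = 27.017 + 38.790 + 50.414 = 116.22 W.
Ideal ⇒ P_in = P_out, so I_p = P_out/V_p = 116.22/120 = 0.969 A.

I_p ≈ 0.969 A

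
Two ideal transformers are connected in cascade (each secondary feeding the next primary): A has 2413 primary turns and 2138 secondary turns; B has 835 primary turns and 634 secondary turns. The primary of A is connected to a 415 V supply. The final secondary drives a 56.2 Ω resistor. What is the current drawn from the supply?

I_supply ≈ 3.34 A

Secondary of A: V = 415.00 × 2138/2413 = 367.70 V.
Secondary of B: V = 367.70 × 634/835 = 279.19 V.
I_load = 279.19/56.2 = 4.9678 A, so P_out = 279.19 × 4.9678 = 1387.0 W.
All ideal ⇒ P_in = P_out, so I_supply = 1387.0/415 = 3.34 A.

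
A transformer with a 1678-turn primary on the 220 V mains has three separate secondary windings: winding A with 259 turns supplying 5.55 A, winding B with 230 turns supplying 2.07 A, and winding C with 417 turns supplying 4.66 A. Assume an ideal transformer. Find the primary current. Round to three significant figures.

I_p ≈ 2.30 A

V_A = 220 × 259/1678 = 33.957 V; V_B = 220 × 230/1678 = 30.155 V; V_C = 220 × 417/1678 = 54.672 V.
P_out = V_A I_A + V_B I_B + V_C I_C = 33.957×5.55 + 30.155×2.07 + 54.672×4.66 = 188.46 + 62.421 + 254.77 = 505.66 W.
Ideal ⇒ P_in = P_out, so I_p = P_out/V_p = 505.66/220 = 2.30 A.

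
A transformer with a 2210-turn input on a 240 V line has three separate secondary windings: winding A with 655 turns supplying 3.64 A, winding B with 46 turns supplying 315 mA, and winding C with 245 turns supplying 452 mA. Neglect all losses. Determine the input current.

I_in ≈ 1.14 A

V_A = 240 × 655/2210 = 71.131 V; V_B = 240 × 46/2210 = 4.9955 V; V_C = 240 × 245/2210 = 26.606 V.
P_out = V_A I_A + V_B I_B + V_C I_C = 71.131×3.64 + 4.9955×0.315 + 26.606×0.452 = 258.92 + 1.5736 + 12.026 = 272.52 W.
Ideal ⇒ P_in = P_out, so I_in = P_out/V_in = 272.52/240 = 1.14 A.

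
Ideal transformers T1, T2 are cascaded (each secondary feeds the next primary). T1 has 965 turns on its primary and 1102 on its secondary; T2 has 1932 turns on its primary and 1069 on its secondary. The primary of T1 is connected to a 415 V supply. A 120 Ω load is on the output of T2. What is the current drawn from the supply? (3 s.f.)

I_supply ≈ 1.38 A

Secondary of T1: V = 415.00 × 1102/965 = 473.92 V.
Secondary of T2: V = 473.92 × 1069/1932 = 262.22 V.
I_load = 262.22/120 = 2.1852 A, so P_out = 262.22 × 2.1852 = 573.01 W.
All ideal ⇒ P_in = P_out, so I_supply = 573.01/415 = 1.38 A.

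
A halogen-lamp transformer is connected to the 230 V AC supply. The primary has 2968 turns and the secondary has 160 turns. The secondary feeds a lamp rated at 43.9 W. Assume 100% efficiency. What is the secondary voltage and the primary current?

V_s = V_p × N_s/N_p = 230 × 160/2968 = 12.399 V.
I_s = P/V_s = 43.9/12.399 = 3.5406 A.
I_p = I_s × N_s/N_p = 3.5406 × 160/2968 = 0.191 A.

V_s ≈ 12.4 V, I_p ≈ 0.191 A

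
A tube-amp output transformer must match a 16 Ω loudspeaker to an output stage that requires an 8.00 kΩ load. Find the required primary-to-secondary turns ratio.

N_p/N_s ≈ 22.4

Z_p/Z_s = (N_p/N_s)², so N_p/N_s = √(8000/16) = √500 = 22.4.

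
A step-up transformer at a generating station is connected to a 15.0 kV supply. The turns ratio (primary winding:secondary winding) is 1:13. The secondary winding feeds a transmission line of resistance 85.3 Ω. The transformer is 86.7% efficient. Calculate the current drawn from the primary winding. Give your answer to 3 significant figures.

V_s = 15000 × 13/1 = 195000 V.
I_s = V_s/R = 195000/85.3 = 2286.0 A.
P_out = V_s I_s = 195000 × 2286.0 = 4.4578×10^8 W.
P_in = P_out/η = 4.4578×10^8/0.867 = 5.1416×10^8 W.
I_p = P_in/V_p = 5.1416×10^8/15000 = 34300 A.

I_p ≈ 34300 A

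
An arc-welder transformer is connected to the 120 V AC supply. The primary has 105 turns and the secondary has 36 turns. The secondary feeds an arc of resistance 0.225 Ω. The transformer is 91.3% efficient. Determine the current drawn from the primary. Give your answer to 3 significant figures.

I_p ≈ 68.7 A

V_s = 120 × 36/105 = 41.143 V.
I_s = V_s/R = 41.143/0.225 = 182.86 A.
P_out = V_s I_s = 41.143 × 182.86 = 7523.3 W.
P_in = P_out/η = 7523.3/0.913 = 8240.2 W.
I_p = P_in/V_p = 8240.2/120 = 68.7 A.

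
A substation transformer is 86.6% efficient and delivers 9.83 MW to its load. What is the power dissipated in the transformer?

P_loss ≈ 1.52×10^6 W

P_in = P_out/η = 9.83×10^6/0.866 = 1.13510×10^7 W.
P_loss = P_in − P_out = 1.13510×10^7 − 9.83×10^6 = 1.52×10^6 W.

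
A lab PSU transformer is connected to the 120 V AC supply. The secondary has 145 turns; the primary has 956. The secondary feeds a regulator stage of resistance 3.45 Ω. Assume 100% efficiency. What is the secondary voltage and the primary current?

V_s ≈ 18.2 V, I_p ≈ 0.800 A

V_s = V_p × N_s/N_p = 120 × 145/956 = 18.201 V.
I_s = V_s/R = 18.201/3.45 = 5.2756 A.
I_p = I_s × N_s/N_p = 5.2756 × 145/956 = 0.800 A.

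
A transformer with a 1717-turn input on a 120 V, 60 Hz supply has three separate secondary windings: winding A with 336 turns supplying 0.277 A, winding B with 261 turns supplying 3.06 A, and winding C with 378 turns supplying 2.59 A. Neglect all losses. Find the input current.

I_in ≈ 1.09 A

V_A = 120 × 336/1717 = 23.483 V; V_B = 120 × 261/1717 = 18.241 V; V_C = 120 × 378/1717 = 26.418 V.
P_out = V_A I_A + V_B I_B + V_C I_C = 23.483×0.277 + 18.241×3.06 + 26.418×2.59 = 6.5047 + 55.818 + 68.423 = 130.75 W.
Ideal ⇒ P_in = P_out, so I_in = P_out/V_in = 130.75/120 = 1.09 A.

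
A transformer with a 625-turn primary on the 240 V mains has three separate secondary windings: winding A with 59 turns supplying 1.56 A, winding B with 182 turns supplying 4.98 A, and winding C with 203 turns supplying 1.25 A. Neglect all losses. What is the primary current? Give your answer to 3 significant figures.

I_p ≈ 2.00 A

V_A = 240 × 59/625 = 22.656 V; V_B = 240 × 182/625 = 69.888 V; V_C = 240 × 203/625 = 77.952 V.
P_out = V_A I_A + V_B I_B + V_C I_C = 22.656×1.56 + 69.888×4.98 + 77.952×1.25 = 35.343 + 348.04 + 97.440 = 480.83 W.
Ideal ⇒ P_in = P_out, so I_p = P_out/V_p = 480.83/240 = 2.00 A.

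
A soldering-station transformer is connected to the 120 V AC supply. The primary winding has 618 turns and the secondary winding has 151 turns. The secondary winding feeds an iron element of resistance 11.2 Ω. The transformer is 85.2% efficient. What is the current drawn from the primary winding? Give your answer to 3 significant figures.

V_s = 120 × 151/618 = 29.320 V.
I_s = V_s/R = 29.320/11.2 = 2.6179 A.
P_out = V_s I_s = 29.320 × 2.6179 = 76.758 W.
P_in = P_out/η = 76.758/0.852 = 90.091 W.
I_p = P_in/V_p = 90.091/120 = 0.751 A.

I_p ≈ 0.751 A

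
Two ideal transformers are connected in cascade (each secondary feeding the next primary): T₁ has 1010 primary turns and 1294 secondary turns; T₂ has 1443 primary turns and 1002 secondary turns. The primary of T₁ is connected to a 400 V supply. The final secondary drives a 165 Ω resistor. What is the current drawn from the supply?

I_supply ≈ 1.92 A

Secondary of T₁: V = 400.00 × 1294/1010 = 512.48 V.
Secondary of T₂: V = 512.48 × 1002/1443 = 355.86 V.
I_load = 355.86/165 = 2.1567 A, so P_out = 355.86 × 2.1567 = 767.48 W.
All ideal ⇒ P_in = P_out, so I_supply = 767.48/400 = 1.92 A.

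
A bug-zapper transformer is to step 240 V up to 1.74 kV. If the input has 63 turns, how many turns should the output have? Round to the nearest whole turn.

N_out/N_in = V_out/V_in, so N_out = 63 × 1740/240 = 456.8 ≈ 457 turns.

N_out = 457 turns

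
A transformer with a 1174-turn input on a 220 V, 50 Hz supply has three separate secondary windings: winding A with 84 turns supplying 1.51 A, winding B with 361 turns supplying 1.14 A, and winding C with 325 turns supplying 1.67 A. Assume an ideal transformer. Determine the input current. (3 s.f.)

V_A = 220 × 84/1174 = 15.741 V; V_B = 220 × 361/1174 = 67.649 V; V_C = 220 × 325/1174 = 60.903 V.
P_out = V_A I_A + V_B I_B + V_C I_C = 15.741×1.51 + 67.649×1.14 + 60.903×1.67 = 23.769 + 77.120 + 101.71 = 202.60 W.
Ideal ⇒ P_in = P_out, so I_in = P_out/V_in = 202.60/220 = 0.921 A.

I_in ≈ 0.921 A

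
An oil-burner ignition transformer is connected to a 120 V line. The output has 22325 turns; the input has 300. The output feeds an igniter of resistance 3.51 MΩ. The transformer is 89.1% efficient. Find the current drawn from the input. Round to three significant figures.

V_out = 120 × 22325/300 = 8930.0 V.
I_out = V_out/R = 8930.0/(3.51×10^6) = 0.0025442 A.
P_out = V_out I_out = 8930.0 × 0.0025442 = 22.719 W.
P_in = P_out/η = 22.719/0.891 = 25.499 W.
I_in = P_in/V_in = 25.499/120 = 0.212 A.

I_in ≈ 0.212 A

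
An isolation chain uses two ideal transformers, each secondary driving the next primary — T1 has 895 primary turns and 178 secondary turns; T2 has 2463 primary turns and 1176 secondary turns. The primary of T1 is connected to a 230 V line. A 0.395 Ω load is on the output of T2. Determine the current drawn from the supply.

Secondary of T1: V = 230.00 × 178/895 = 45.743 V.
Secondary of T2: V = 45.743 × 1176/2463 = 21.841 V.
I_load = 21.841/0.395 = 55.293 A, so P_out = 21.841 × 55.293 = 1207.6 W.
All ideal ⇒ P_in = P_out, so I_supply = 1207.6/230 = 5.25 A.

I_supply ≈ 5.25 A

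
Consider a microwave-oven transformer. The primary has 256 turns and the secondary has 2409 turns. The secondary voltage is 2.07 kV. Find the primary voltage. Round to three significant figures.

V_p/V_s = N_p/N_s, so V_p = 2070 × 256/2409 = 220 V.

V_p ≈ 220 V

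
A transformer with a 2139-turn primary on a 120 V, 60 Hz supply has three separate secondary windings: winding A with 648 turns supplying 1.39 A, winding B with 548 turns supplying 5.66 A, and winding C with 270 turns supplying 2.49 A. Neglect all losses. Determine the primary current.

I_p ≈ 2.19 A

V_A = 120 × 648/2139 = 36.353 V; V_B = 120 × 548/2139 = 30.743 V; V_C = 120 × 270/2139 = 15.147 V.
P_out = V_A I_A + V_B I_B + V_C I_C = 36.353×1.39 + 30.743×5.66 + 15.147×2.49 = 50.531 + 174.01 + 37.717 = 262.26 W.
Ideal ⇒ P_in = P_out, so I_p = P_out/V_p = 262.26/120 = 2.19 A.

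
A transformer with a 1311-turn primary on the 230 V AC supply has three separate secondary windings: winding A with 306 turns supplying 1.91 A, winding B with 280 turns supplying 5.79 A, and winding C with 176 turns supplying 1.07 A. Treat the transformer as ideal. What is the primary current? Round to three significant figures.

I_p ≈ 1.83 A

V_A = 230 × 306/1311 = 53.684 V; V_B = 230 × 280/1311 = 49.123 V; V_C = 230 × 176/1311 = 30.877 V.
P_out = V_A I_A + V_B I_B + V_C I_C = 53.684×1.91 + 49.123×5.79 + 30.877×1.07 = 102.54 + 284.42 + 33.039 = 420.00 W.
Ideal ⇒ P_in = P_out, so I_p = P_out/V_p = 420.00/230 = 1.83 A.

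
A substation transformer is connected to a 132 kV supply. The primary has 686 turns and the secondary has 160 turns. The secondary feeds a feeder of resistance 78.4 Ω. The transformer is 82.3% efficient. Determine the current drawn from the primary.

I_p ≈ 111 A

V_s = 132000 × 160/686 = 30787 V.
I_s = V_s/R = 30787/78.4 = 392.69 A.
P_out = V_s I_s = 30787 × 392.69 = 1.2090×10^7 W.
P_in = P_out/η = 1.2090×10^7/0.823 = 1.4690×10^7 W.
I_p = P_in/V_p = 1.4690×10^7/132000 = 111 A.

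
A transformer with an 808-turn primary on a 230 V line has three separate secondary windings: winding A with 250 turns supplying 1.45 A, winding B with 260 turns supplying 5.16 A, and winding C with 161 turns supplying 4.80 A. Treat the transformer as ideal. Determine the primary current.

I_p ≈ 3.07 A

V_A = 230 × 250/808 = 71.163 V; V_B = 230 × 260/808 = 74.010 V; V_C = 230 × 161/808 = 45.829 V.
P_out = V_A I_A + V_B I_B + V_C I_C = 71.163×1.45 + 74.010×5.16 + 45.829×4.80 = 103.19 + 381.89 + 219.98 = 705.06 W.
Ideal ⇒ P_in = P_out, so I_p = P_out/V_p = 705.06/230 = 3.07 A.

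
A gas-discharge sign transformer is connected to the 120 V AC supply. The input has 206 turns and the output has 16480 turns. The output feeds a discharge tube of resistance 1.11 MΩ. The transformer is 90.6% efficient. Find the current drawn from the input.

I_in ≈ 0.764 A

V_out = 120 × 16480/206 = 9600.0 V.
I_out = V_out/R = 9600.0/(1.11×10^6) = 0.0086486 A.
P_out = V_out I_out = 9600.0 × 0.0086486 = 83.027 W.
P_in = P_out/η = 83.027/0.906 = 91.641 W.
I_in = P_in/V_in = 91.641/120 = 0.764 A.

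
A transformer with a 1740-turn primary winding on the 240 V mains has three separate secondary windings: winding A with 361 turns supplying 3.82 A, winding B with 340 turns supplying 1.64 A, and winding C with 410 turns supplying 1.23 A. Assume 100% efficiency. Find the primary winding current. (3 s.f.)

I_p ≈ 1.40 A

V_A = 240 × 361/1740 = 49.793 V; V_B = 240 × 340/1740 = 46.897 V; V_C = 240 × 410/1740 = 56.552 V.
P_out = V_A I_A + V_B I_B + V_C I_C = 49.793×3.82 + 46.897×1.64 + 56.552×1.23 = 190.21 + 76.910 + 69.559 = 336.68 W.
Ideal ⇒ P_in = P_out, so I_p = P_out/V_p = 336.68/240 = 1.40 A.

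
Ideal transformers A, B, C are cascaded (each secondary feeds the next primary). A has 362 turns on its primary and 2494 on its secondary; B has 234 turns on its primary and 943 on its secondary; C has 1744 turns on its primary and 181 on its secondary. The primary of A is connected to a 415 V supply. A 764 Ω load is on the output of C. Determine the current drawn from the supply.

I_supply ≈ 4.51 A

Secondary of A: V = 415.00 × 2494/362 = 2859.1 V.
Secondary of B: V = 2859.1 × 943/234 = 11522 V.
Secondary of C: V = 11522 × 181/1744 = 1195.8 V.
I_load = 1195.8/764 = 1.5652 A, so P_out = 1195.8 × 1.5652 = 1871.7 W.
All ideal ⇒ P_in = P_out, so I_supply = 1871.7/415 = 4.51 A.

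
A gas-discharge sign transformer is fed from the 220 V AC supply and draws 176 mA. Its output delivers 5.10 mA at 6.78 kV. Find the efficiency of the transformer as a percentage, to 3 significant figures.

P_in = 220 × 0.176 = 38.7200 W.
P_out = 6780 × 0.00510 = 34.5780 W.
η = P_out/P_in = 34.5780/38.7200 = 0.893.

η ≈ 89.3%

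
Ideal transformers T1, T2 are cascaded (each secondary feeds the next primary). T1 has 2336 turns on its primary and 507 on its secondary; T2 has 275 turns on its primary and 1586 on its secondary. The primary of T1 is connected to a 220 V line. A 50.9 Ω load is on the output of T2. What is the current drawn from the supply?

After T1: V = 220.00 × 507/2336 = 47.748 V.
After T2: V = 47.748 × 1586/275 = 275.38 V.
I_load = 275.38/50.9 = 5.4102 A, so P_out = 275.38 × 5.4102 = 1489.8 W.
All ideal ⇒ P_in = P_out, so I_supply = 1489.8/220 = 6.77 A.

I_supply ≈ 6.77 A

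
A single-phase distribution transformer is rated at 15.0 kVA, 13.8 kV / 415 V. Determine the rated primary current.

I_p = S/V_p = 15000/13800 = 1.09 A.

I_p ≈ 1.09 A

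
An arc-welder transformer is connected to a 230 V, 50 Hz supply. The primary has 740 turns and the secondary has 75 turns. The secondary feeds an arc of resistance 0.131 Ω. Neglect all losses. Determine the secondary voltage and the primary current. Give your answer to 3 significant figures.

V_s = V_p × N_s/N_p = 230 × 75/740 = 23.311 V.
I_s = V_s/R = 23.311/0.131 = 177.95 A.
I_p = I_s × N_s/N_p = 177.95 × 75/740 = 18.0 A.

V_s ≈ 23.3 V, I_p ≈ 18.0 A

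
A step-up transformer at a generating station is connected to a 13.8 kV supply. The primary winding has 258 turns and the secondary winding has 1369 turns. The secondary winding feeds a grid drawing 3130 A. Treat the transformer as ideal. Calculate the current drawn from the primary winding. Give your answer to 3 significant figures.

For an ideal transformer I_p N_p = I_s N_s, so I_p = 3130 × 1369/258 = 16600 A.

I_p ≈ 16600 A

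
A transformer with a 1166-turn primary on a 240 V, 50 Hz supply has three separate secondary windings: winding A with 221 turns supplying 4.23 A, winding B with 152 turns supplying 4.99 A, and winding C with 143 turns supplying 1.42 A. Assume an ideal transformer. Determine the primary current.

I_p ≈ 1.63 A

V_A = 240 × 221/1166 = 45.489 V; V_B = 240 × 152/1166 = 31.286 V; V_C = 240 × 143/1166 = 29.434 V.
P_out = V_A I_A + V_B I_B + V_C I_C = 45.489×4.23 + 31.286×4.99 + 29.434×1.42 = 192.42 + 156.12 + 41.796 = 390.33 W.
Ideal ⇒ P_in = P_out, so I_p = P_out/V_p = 390.33/240 = 1.63 A.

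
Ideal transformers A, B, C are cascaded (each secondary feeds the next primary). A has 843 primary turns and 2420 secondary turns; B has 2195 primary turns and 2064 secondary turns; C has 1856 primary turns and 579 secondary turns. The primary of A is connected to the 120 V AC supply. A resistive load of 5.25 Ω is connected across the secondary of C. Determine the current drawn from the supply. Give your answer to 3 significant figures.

I_supply ≈ 16.2 A

Secondary of A: V = 120.00 × 2420/843 = 344.48 V.
Secondary of B: V = 344.48 × 2064/2195 = 323.92 V.
Secondary of C: V = 323.92 × 579/1856 = 101.05 V.
I_load = 101.05/5.25 = 19.248 A, so P_out = 101.05 × 19.248 = 1945.0 W.
All ideal ⇒ P_in = P_out, so I_supply = 1945.0/120 = 16.2 A.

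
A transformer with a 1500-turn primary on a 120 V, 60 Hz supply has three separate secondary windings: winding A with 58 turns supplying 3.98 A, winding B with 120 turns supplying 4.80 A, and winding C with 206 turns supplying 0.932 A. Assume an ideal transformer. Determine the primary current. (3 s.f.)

I_p ≈ 0.666 A

V_A = 120 × 58/1500 = 4.6400 V; V_B = 120 × 120/1500 = 9.6000 V; V_C = 120 × 206/1500 = 16.480 V.
P_out = V_A I_A + V_B I_B + V_C I_C = 4.6400×3.98 + 9.6000×4.80 + 16.480×0.932 = 18.467 + 46.080 + 15.359 = 79.907 W.
Ideal ⇒ P_in = P_out, so I_p = P_out/V_p = 79.907/120 = 0.666 A.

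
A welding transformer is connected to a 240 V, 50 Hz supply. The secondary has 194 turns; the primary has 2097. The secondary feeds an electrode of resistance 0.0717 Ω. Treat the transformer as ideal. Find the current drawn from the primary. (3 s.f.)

I_p ≈ 28.6 A

V_s = V_p × N_s/N_p = 240 × 194/2097 = 22.203 V.
I_s = V_s/R = 22.203/0.0717 = 309.67 A.
For an ideal transformer I_p N_p = I_s N_s, so I_p = 309.67 × 194/2097 = 28.6 A.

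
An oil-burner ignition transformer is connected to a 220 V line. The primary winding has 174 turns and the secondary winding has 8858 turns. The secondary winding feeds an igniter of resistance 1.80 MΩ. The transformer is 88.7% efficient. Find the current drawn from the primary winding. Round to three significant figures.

I_p ≈ 0.357 A

V_s = 220 × 8858/174 = 11200 V.
I_s = V_s/R = 11200/(1.80×10^6) = 0.0062221 A.
P_out = V_s I_s = 11200 × 0.0062221 = 69.686 W.
P_in = P_out/η = 69.686/0.887 = 78.564 W.
I_p = P_in/V_p = 78.564/220 = 0.357 A.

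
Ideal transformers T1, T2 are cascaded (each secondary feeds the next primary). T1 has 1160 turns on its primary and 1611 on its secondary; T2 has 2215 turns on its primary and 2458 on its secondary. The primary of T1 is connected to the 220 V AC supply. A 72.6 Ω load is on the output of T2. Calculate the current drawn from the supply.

I_supply ≈ 7.20 A

After T1: V = 220.00 × 1611/1160 = 305.53 V.
After T2: V = 305.53 × 2458/2215 = 339.05 V.
I_load = 339.05/72.6 = 4.6702 A, so P_out = 339.05 × 4.6702 = 1583.4 W.
All ideal ⇒ P_in = P_out, so I_supply = 1583.4/220 = 7.20 A.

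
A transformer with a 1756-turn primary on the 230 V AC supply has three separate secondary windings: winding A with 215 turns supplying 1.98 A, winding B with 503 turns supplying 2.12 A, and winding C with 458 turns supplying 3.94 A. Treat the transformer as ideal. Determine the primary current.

I_p ≈ 1.88 A

V_A = 230 × 215/1756 = 28.161 V; V_B = 230 × 503/1756 = 65.883 V; V_C = 230 × 458/1756 = 59.989 V.
P_out = V_A I_A + V_B I_B + V_C I_C = 28.161×1.98 + 65.883×2.12 + 59.989×3.94 = 55.758 + 139.67 + 236.36 = 431.78 W.
Ideal ⇒ P_in = P_out, so I_p = P_out/V_p = 431.78/230 = 1.88 A.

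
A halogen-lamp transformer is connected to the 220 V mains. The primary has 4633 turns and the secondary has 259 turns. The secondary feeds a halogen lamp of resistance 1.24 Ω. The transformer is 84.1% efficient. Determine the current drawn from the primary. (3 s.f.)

I_p ≈ 0.659 A

V_s = 220 × 259/4633 = 12.299 V.
I_s = V_s/R = 12.299/1.24 = 9.9183 A.
P_out = V_s I_s = 12.299 × 9.9183 = 121.98 W.
P_in = P_out/η = 121.98/0.841 = 145.04 W.
I_p = P_in/V_p = 145.04/220 = 0.659 A.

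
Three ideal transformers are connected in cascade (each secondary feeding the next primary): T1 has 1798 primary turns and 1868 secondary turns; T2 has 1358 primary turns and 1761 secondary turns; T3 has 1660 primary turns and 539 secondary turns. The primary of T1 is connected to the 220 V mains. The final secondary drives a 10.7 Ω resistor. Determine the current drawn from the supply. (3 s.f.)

I_supply ≈ 3.93 A

After T1: V = 220.00 × 1868/1798 = 228.57 V.
After T2: V = 228.57 × 1761/1358 = 296.39 V.
After T3: V = 296.39 × 539/1660 = 96.239 V.
I_load = 96.239/10.7 = 8.9943 A, so P_out = 96.239 × 8.9943 = 865.60 W.
All ideal ⇒ P_in = P_out, so I_supply = 865.60/220 = 3.93 A.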